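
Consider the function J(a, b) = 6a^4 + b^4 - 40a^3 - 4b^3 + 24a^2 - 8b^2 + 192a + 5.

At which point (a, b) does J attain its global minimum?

J(a,b) separates as P(a) + Q(b) + 5, so its minimum is min P + min Q + 5.
P'(a) = 24(a - 4)(a - 2)(a + 1) vanishes at a ∈ {-1, 2, 4}; Q'(b) = 4b(b - 4)(b + 1) vanishes at b ∈ {-1, 0, 4}.
Local minima of P (where P''>0): P(-1)=-122, P(4)=128. Local minima of Q: Q(-1)=-3, Q(4)=-128.
So the global minimum of J is P(-1) + Q(4) + 5 = -122 − 128 + 5 = -245, attained at (-1, 4).

(-1, 4)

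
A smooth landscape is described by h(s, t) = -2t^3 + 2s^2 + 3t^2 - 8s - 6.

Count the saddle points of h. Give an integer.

1

h separates as a function of s plus a function of t, so ∇h=0 decouples.
∂h/∂s = 4(s - 2) = 0 at s ∈ {2}; ∂h/∂t = -6t(t - 1) = 0 at t ∈ {0, 1}.
The Hessian is diagonal: diag(h_ss, h_tt). Second derivatives: h_ss(2)=4; h_tt(0)=6, h_tt(1)=-6.
Saddle points occur where the two diagonal entries have opposite signs: (2, 1). Count: 1.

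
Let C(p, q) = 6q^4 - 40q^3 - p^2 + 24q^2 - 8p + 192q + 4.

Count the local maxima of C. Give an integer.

C separates as a function of p plus a function of q, so ∇C=0 decouples.
∂C/∂p = -2(p + 4) = 0 at p ∈ {-4}; ∂C/∂q = 24(q - 4)(q - 2)(q + 1) = 0 at q ∈ {-1, 2, 4}.
The Hessian is diagonal: diag(C_pp, C_qq). Second derivatives: C_pp(-4)=-2; C_qq(-1)=360, C_qq(2)=-144, C_qq(4)=240.
Local maxima occur where both diagonal entries negative: (-4, 2). Count: 1.

1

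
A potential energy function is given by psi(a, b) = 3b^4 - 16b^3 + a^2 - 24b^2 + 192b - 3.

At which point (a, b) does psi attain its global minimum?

(0, -2)

psi(a,b) separates as P(a) + Q(b) − 3, so its minimum is min P + min Q − 3.
P'(a) = 2a vanishes at a ∈ {0}; Q'(b) = 12(b - 4)(b - 2)(b + 2) vanishes at b ∈ {-2, 2, 4}.
Local minima of P (where P''>0): P(0)=0. Local minima of Q: Q(-2)=-304, Q(4)=128.
So the global minimum of psi is P(0) + Q(-2) − 3 = 0 − 304 − 3 = -307, attained at (0, -2).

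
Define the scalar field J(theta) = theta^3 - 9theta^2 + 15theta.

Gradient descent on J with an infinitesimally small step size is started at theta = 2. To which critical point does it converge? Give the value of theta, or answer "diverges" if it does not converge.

J'(theta) = 3(theta - 5)(theta - 1), so J'(2) = -9.
Gradient descent moves in the -J' direction, i.e. theta is increasing.
The nearest critical point in that direction is theta = 5, where J'' = 12 > 0 (a local minimum). The iterate converges there.

5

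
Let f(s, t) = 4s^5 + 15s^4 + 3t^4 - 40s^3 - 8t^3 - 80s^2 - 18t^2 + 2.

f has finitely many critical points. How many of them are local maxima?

f separates as a function of s plus a function of t, so ∇f=0 decouples.
∂f/∂s = 20s(s - 2)(s + 1)(s + 4) = 0 at s ∈ {-4, -1, 0, 2}; ∂f/∂t = 12t(t - 3)(t + 1) = 0 at t ∈ {-1, 0, 3}.
The Hessian is diagonal: diag(f_ss, f_tt). Second derivatives: f_ss(-4)=-1440, f_ss(-1)=180, f_ss(0)=-160, f_ss(2)=720; f_tt(-1)=48, f_tt(0)=-36, f_tt(3)=144.
Local maxima occur where both diagonal entries negative: (-4, 0), (0, 0). Count: 2.

2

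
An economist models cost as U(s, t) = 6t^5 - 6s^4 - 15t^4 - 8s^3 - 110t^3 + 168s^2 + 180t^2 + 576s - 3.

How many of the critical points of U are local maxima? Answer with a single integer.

4

U separates as a function of s plus a function of t, so ∇U=0 decouples.
∂U/∂s = -24(s - 4)(s + 2)(s + 3) = 0 at s ∈ {-3, -2, 4}; ∂U/∂t = 30t(t - 4)(t - 1)(t + 3) = 0 at t ∈ {-3, 0, 1, 4}.
The Hessian is diagonal: diag(U_ss, U_tt). Second derivatives: U_ss(-3)=-168, U_ss(-2)=144, U_ss(4)=-1008; U_tt(-3)=-2520, U_tt(0)=360, U_tt(1)=-360, U_tt(4)=2520.
Local maxima occur where both diagonal entries negative: (-3, -3), (-3, 1), (4, -3), (4, 1). Count: 4.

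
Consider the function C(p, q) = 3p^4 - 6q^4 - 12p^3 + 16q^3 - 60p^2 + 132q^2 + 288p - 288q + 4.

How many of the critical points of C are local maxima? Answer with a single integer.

2

C separates as a function of p plus a function of q, so ∇C=0 decouples.
∂C/∂p = 12(p - 4)(p - 2)(p + 3) = 0 at p ∈ {-3, 2, 4}; ∂C/∂q = -24(q - 4)(q - 1)(q + 3) = 0 at q ∈ {-3, 1, 4}.
The Hessian is diagonal: diag(C_pp, C_qq). Second derivatives: C_pp(-3)=420, C_pp(2)=-120, C_pp(4)=168; C_qq(-3)=-672, C_qq(1)=288, C_qq(4)=-504.
Local maxima occur where both diagonal entries negative: (2, -3), (2, 4). Count: 2.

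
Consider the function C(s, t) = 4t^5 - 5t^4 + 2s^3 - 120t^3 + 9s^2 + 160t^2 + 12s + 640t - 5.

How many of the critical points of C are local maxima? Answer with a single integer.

C separates as a function of s plus a function of t, so ∇C=0 decouples.
∂C/∂s = 6(s + 1)(s + 2) = 0 at s ∈ {-2, -1}; ∂C/∂t = 20(t - 4)(t - 2)(t + 1)(t + 4) = 0 at t ∈ {-4, -1, 2, 4}.
The Hessian is diagonal: diag(C_ss, C_tt). Second derivatives: C_ss(-2)=-6, C_ss(-1)=6; C_tt(-4)=-2880, C_tt(-1)=900, C_tt(2)=-720, C_tt(4)=1600.
Local maxima occur where both diagonal entries negative: (-2, -4), (-2, 2). Count: 2.

2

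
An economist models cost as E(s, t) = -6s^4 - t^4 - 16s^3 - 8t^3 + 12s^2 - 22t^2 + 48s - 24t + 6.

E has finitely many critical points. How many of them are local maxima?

E separates as a function of s plus a function of t, so ∇E=0 decouples.
∂E/∂s = -24(s - 1)(s + 1)(s + 2) = 0 at s ∈ {-2, -1, 1}; ∂E/∂t = -4(t + 1)(t + 2)(t + 3) = 0 at t ∈ {-3, -2, -1}.
The Hessian is diagonal: diag(E_ss, E_tt). Second derivatives: E_ss(-2)=-72, E_ss(-1)=48, E_ss(1)=-144; E_tt(-3)=-8, E_tt(-2)=4, E_tt(-1)=-8.
Local maxima occur where both diagonal entries negative: (-2, -3), (-2, -1), (1, -3), (1, -1). Count: 4.

4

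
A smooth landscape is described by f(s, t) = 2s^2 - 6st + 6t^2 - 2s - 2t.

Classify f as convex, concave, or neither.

f is quadratic, so its Hessian is the constant matrix H = [[4, -6], [-6, 12]].
det(H) = 12, tr(H) = 16.
det(H) > 0 and tr(H) > 0, so H is positive definite everywhere: convex.

convex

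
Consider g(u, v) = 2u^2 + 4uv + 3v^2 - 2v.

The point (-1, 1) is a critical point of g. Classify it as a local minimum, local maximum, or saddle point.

local minimum

The Hessian of g is constant: H = [[4, 4], [4, 6]].
det(H) = 4·6 − 4² = 8.
det(H) > 0 and tr(H) = 10 > 0, so H is positive definite and the point is a local minimum.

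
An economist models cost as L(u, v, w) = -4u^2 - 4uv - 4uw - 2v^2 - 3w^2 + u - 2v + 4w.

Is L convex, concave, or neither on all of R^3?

concave

L is quadratic, so its Hessian is the constant matrix H = [[-8, -4, -4], [-4, -4, 0], [-4, 0, -6]].
Leading principal minors: -8, 16, -32.
Signs alternate −, +, − ⇒ H ≺ 0 ⇒ concave.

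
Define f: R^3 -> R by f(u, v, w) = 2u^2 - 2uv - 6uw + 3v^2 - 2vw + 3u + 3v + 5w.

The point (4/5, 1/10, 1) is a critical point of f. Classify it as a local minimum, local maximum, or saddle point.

saddle point

The Hessian is constant: H = [[4, -2, -6], [-2, 6, -2], [-6, -2, 0]].
Leading principal minors: Δ₁ = 4, Δ₂ = 20, Δ₃ = -280.
The minors fit neither the all-positive nor the alternating-sign pattern, so H is indefinite: a saddle point.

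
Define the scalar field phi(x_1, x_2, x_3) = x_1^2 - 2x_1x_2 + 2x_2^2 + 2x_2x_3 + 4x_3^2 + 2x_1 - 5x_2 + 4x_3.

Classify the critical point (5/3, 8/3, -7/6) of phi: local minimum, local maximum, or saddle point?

The Hessian is constant: H = [[2, -2, 0], [-2, 4, 2], [0, 2, 8]].
Leading principal minors: Δ₁ = 2, Δ₂ = 4, Δ₃ = 24.
All leading minors are positive, so H is positive definite: a local minimum.

local minimum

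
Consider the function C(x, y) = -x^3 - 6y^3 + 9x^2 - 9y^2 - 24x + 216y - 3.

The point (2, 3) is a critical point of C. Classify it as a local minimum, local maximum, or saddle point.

The mixed partial ∂²C/∂x∂y is 0, so the Hessian at any point is diag(C_xx, C_yy) = diag(6(-x + 3), -18(2y + 1)).
At (2, 3): H = diag(6, -126).
The eigenvalues have opposite signs, so H is indefinite: a saddle point.

saddle point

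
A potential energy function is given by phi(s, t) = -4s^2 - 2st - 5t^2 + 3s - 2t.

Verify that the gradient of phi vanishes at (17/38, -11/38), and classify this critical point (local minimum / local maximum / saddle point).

local maximum

∇phi = (-8s - 2t + 3, -2s - 10t - 2); substituting (17/38, -11/38) gives ∇phi = (0, 0), so (17/38, -11/38) is indeed a critical point.
The Hessian of phi is constant: H = [[-8, -2], [-2, -10]].
det(H) = (-8)·(-10) − (-2)² = 76.
det(H) > 0 and tr(H) = -18 < 0, so H is negative definite and the point is a local maximum.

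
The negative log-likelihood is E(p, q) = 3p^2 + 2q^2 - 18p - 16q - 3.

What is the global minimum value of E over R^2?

E(p,q) separates as A(p) + B(q) − 3, so its minimum is min A + min B − 3.
A'(p) = 6p - 18 vanishes at p ∈ {3}; B'(q) = 4q - 16 vanishes at q ∈ {4}.
Local minima of A (where A''>0): A(3)=-27. Local minima of B: B(4)=-32.
So the global minimum of E is A(3) + B(4) − 3 = -27 − 32 − 3 = -62, attained at (3, 4).

-62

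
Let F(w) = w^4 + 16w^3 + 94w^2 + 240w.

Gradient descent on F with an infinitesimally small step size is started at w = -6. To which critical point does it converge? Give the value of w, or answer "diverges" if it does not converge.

-5

F'(w) = 4(w + 3)(w + 4)(w + 5), so F'(-6) = -24.
Gradient descent moves in the -F' direction, i.e. w is increasing.
The nearest critical point in that direction is w = -5, where F'' = 8 > 0 (a local minimum). The iterate converges there.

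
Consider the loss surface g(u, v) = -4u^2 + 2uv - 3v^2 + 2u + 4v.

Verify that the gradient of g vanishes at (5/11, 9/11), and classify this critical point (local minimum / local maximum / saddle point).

∇g = (-8u + 2v + 2, 2u - 6v + 4); substituting (5/11, 9/11) gives ∇g = (0, 0), so (5/11, 9/11) is indeed a critical point.
The Hessian of g is constant: H = [[-8, 2], [2, -6]].
det(H) = (-8)·(-6) − 2² = 44.
det(H) > 0 and tr(H) = -14 < 0, so H is negative definite and the point is a local maximum.

local maximum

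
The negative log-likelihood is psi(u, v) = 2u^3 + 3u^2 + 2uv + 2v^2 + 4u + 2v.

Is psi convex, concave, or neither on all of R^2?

The term 2u^3 is cubic, so the Hessian is not constant.
∂²psi/∂u² = 12u + 6, which takes both signs as u varies (negative for sufficiently negative u). A diagonal entry of the Hessian changing sign means the Hessian is neither positive- nor negative-semidefinite on all of R^2.

neither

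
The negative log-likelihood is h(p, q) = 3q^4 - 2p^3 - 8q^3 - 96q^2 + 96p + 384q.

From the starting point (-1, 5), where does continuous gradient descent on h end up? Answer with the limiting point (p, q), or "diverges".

(-4, 4)

h is separable, so gradient descent decouples: p follows -∂h/∂p, q follows -∂h/∂q.
∂h/∂p = -6(p - 4)(p + 4); at p=-1 this is 90, so p decreases.
∂h/∂q = 12(q - 4)(q - 2)(q + 4); at q=5 this is 324, so q decreases.
p converges to its nearest critical value -4 (a local min of the p-part); q converges to 4. The iterate converges to (-4, 4).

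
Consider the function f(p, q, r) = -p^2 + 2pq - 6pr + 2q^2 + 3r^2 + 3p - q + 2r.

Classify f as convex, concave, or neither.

neither

f is quadratic, so its Hessian is the constant matrix H = [[-2, 2, -6], [2, 4, 0], [-6, 0, 6]].
Leading principal minors: -2, -12, -216.
Neither pattern holds ⇒ H is indefinite ⇒ neither convex nor concave.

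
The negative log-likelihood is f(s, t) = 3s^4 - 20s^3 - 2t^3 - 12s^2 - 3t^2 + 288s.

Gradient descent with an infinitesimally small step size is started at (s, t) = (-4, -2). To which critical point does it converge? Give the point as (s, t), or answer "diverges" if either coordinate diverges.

(-2, -1)

f is separable, so gradient descent decouples: s follows -∂f/∂s, t follows -∂f/∂t.
∂f/∂s = 12(s - 4)(s - 3)(s + 2); at s=-4 this is -1344, so s increases.
∂f/∂t = -6t(t + 1); at t=-2 this is -12, so t increases.
s converges to its nearest critical value -2 (a local min of the s-part); t converges to -1. The iterate converges to (-2, -1).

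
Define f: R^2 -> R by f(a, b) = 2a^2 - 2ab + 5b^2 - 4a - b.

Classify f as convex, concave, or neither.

convex

f is quadratic, so its Hessian is the constant matrix H = [[4, -2], [-2, 10]].
det(H) = 36, tr(H) = 14.
det(H) > 0 and tr(H) > 0, so H is positive definite everywhere: convex.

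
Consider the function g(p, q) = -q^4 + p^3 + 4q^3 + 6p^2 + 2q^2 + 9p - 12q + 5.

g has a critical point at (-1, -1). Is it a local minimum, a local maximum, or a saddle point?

The mixed partial ∂²g/∂p∂q is 0, so the Hessian at any point is diag(g_pp, g_qq) = diag(6(p + 2), 4(-3q^2 + 6q + 1)).
At (-1, -1): H = diag(6, -32).
The eigenvalues have opposite signs, so H is indefinite: a saddle point.

saddle point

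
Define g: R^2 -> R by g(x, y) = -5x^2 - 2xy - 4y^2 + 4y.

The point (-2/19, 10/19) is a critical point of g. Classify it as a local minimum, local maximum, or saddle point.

local maximum

The Hessian of g is constant: H = [[-10, -2], [-2, -8]].
det(H) = (-10)·(-8) − (-2)² = 76.
det(H) > 0 and tr(H) = -18 < 0, so H is negative definite and the point is a local maximum.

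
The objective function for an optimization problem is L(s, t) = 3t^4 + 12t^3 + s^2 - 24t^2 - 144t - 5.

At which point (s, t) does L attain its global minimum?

L(s,t) separates as P(s) + Q(t) − 5, so its minimum is min P + min Q − 5.
P'(s) = 2s vanishes at s ∈ {0}; Q'(t) = 12(t - 2)(t + 2)(t + 3) vanishes at t ∈ {-3, -2, 2}.
Local minima of P (where P''>0): P(0)=0. Local minima of Q: Q(-3)=135, Q(2)=-240.
So the global minimum of L is P(0) + Q(2) − 5 = 0 − 240 − 5 = -245, attained at (0, 2).

(0, 2)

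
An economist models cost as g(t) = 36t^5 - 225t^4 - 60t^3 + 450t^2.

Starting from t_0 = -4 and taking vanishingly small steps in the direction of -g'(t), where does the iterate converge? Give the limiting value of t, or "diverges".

g'(t) = 180t(t - 5)(t - 1)(t + 1), so g'(-4) = 97200.
Gradient descent moves in the -g' direction, i.e. t is decreasing.
There is no critical point below t=-4, and g' keeps the same sign, so the iterate runs off to −∞.

diverges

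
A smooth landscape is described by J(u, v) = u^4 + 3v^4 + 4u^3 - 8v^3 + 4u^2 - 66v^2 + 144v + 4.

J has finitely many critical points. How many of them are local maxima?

J separates as a function of u plus a function of v, so ∇J=0 decouples.
∂J/∂u = 4u(u + 1)(u + 2) = 0 at u ∈ {-2, -1, 0}; ∂J/∂v = 12(v - 4)(v - 1)(v + 3) = 0 at v ∈ {-3, 1, 4}.
The Hessian is diagonal: diag(J_uu, J_vv). Second derivatives: J_uu(-2)=8, J_uu(-1)=-4, J_uu(0)=8; J_vv(-3)=336, J_vv(1)=-144, J_vv(4)=252.
Local maxima occur where both diagonal entries negative: (-1, 1). Count: 1.

1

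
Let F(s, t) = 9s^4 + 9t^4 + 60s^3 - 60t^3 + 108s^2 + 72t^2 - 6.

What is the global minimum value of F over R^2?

F(s,t) separates as P(s) + Q(t) − 6, so its minimum is min P + min Q − 6.
P'(s) = 36s(s + 2)(s + 3) vanishes at s ∈ {-3, -2, 0}; Q'(t) = 36t(t - 4)(t - 1) vanishes at t ∈ {0, 1, 4}.
Local minima of P (where P''>0): P(-3)=81, P(0)=0. Local minima of Q: Q(0)=0, Q(4)=-384.
So the global minimum of F is P(0) + Q(4) − 6 = 0 − 384 − 6 = -390, attained at (0, 4).

-390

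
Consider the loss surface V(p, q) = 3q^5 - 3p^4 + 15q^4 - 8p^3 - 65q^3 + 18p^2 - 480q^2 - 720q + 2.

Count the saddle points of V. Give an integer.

6

V separates as a function of p plus a function of q, so ∇V=0 decouples.
∂V/∂p = -12p(p - 1)(p + 3) = 0 at p ∈ {-3, 0, 1}; ∂V/∂q = 15(q - 4)(q + 1)(q + 3)(q + 4) = 0 at q ∈ {-4, -3, -1, 4}.
The Hessian is diagonal: diag(V_pp, V_qq). Second derivatives: V_pp(-3)=-144, V_pp(0)=36, V_pp(1)=-48; V_qq(-4)=-360, V_qq(-3)=210, V_qq(-1)=-450, V_qq(4)=4200.
Saddle points occur where the two diagonal entries have opposite signs: (-3, -3), (-3, 4), (0, -4), (0, -1), (1, -3), (1, 4). Count: 6.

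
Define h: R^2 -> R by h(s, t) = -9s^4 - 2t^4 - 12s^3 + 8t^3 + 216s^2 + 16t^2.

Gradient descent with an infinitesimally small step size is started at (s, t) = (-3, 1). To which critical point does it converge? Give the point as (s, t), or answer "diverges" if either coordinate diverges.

(0, 0)

h is separable, so gradient descent decouples: s follows -∂h/∂s, t follows -∂h/∂t.
∂h/∂s = -36s(s - 3)(s + 4); at s=-3 this is -648, so s increases.
∂h/∂t = -8t(t - 4)(t + 1); at t=1 this is 48, so t decreases.
s converges to its nearest critical value 0 (a local min of the s-part); t converges to 0. The iterate converges to (0, 0).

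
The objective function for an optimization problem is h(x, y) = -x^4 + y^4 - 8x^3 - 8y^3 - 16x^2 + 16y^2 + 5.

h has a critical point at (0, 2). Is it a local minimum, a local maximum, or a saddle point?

The mixed partial ∂²h/∂x∂y is 0, so the Hessian at any point is diag(h_xx, h_yy) = diag(-4(3x^2 + 12x + 8), 4(3y^2 - 12y + 8)).
At (0, 2): H = diag(-32, -16).
Both eigenvalues are negative, so H is negative definite: a local maximum.

local maximum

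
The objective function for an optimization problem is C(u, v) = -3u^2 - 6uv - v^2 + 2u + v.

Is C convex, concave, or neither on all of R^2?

C is quadratic, so its Hessian is the constant matrix H = [[-6, -6], [-6, -2]].
det(H) = -24, tr(H) = -8.
det(H) < 0, so H is indefinite: neither convex nor concave.

neither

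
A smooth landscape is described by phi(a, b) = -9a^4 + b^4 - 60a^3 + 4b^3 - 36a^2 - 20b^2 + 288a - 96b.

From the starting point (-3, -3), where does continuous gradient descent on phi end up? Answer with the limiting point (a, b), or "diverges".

phi is separable, so gradient descent decouples: a follows -∂phi/∂a, b follows -∂phi/∂b.
∂phi/∂a = -36(a - 1)(a + 2)(a + 4); at a=-3 this is -144, so a increases.
∂phi/∂b = 4(b - 3)(b + 2)(b + 4); at b=-3 this is 24, so b decreases.
a converges to its nearest critical value -2 (a local min of the a-part); b converges to -4. The iterate converges to (-2, -4).

(-2, -4)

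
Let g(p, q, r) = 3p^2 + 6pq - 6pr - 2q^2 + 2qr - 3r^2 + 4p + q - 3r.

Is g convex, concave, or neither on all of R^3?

neither

g is quadratic, so its Hessian is the constant matrix H = [[6, 6, -6], [6, -4, 2], [-6, 2, -6]].
Leading principal minors: 6, -60, 336.
Neither pattern holds ⇒ H is indefinite ⇒ neither convex nor concave.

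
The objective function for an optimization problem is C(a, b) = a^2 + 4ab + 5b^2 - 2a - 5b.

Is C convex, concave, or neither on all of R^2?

C is quadratic, so its Hessian is the constant matrix H = [[2, 4], [4, 10]].
det(H) = 4, tr(H) = 12.
det(H) > 0 and tr(H) > 0, so H is positive definite everywhere: convex.

convex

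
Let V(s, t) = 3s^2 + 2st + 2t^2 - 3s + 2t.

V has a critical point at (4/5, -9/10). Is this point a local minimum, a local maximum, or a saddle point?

local minimum

The Hessian of V is constant: H = [[6, 2], [2, 4]].
det(H) = 6·4 − 2² = 20.
det(H) > 0 and tr(H) = 10 > 0, so H is positive definite and the point is a local minimum.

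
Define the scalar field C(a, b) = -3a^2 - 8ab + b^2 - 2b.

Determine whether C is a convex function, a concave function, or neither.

neither

C is quadratic, so its Hessian is the constant matrix H = [[-6, -8], [-8, 2]].
det(H) = -76, tr(H) = -4.
det(H) < 0, so H is indefinite: neither convex nor concave.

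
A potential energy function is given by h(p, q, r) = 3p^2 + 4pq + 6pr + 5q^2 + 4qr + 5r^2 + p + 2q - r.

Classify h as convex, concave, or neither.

convex

h is quadratic, so its Hessian is the constant matrix H = [[6, 4, 6], [4, 10, 4], [6, 4, 10]].
Leading principal minors: 6, 44, 176.
All positive ⇒ H ≻ 0 ⇒ convex.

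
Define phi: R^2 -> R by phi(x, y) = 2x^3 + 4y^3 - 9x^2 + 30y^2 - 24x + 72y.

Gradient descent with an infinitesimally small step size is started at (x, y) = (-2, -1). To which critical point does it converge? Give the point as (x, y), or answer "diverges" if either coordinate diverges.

phi is separable, so gradient descent decouples: x follows -∂phi/∂x, y follows -∂phi/∂y.
∂phi/∂x = 6(x - 4)(x + 1); at x=-2 this is 36, so x decreases.
∂phi/∂y = 12(y + 2)(y + 3); at y=-1 this is 24, so y decreases.
The x-coordinate has no critical point in that direction and runs off to infinity.

diverges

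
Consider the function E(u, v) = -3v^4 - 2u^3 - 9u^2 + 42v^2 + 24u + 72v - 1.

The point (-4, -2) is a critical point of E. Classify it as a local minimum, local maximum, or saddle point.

The mixed partial ∂²E/∂u∂v is 0, so the Hessian at any point is diag(E_uu, E_vv) = diag(-6(2u + 3), 12(-3v^2 + 7)).
At (-4, -2): H = diag(30, -60).
The eigenvalues have opposite signs, so H is indefinite: a saddle point.

saddle point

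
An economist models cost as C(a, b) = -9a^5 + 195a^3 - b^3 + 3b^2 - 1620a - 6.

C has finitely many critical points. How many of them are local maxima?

C separates as a function of a plus a function of b, so ∇C=0 decouples.
∂C/∂a = -45(a - 3)(a - 2)(a + 2)(a + 3) = 0 at a ∈ {-3, -2, 2, 3}; ∂C/∂b = -3b(b - 2) = 0 at b ∈ {0, 2}.
The Hessian is diagonal: diag(C_aa, C_bb). Second derivatives: C_aa(-3)=1350, C_aa(-2)=-900, C_aa(2)=900, C_aa(3)=-1350; C_bb(0)=6, C_bb(2)=-6.
Local maxima occur where both diagonal entries negative: (-2, 2), (3, 2). Count: 2.

2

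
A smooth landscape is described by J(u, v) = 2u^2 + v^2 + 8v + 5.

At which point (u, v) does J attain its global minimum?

(0, -4)

J(u,v) separates as P(u) + Q(v) + 5, so its minimum is min P + min Q + 5.
P'(u) = 4u vanishes at u ∈ {0}; Q'(v) = 2v + 8 vanishes at v ∈ {-4}.
Local minima of P (where P''>0): P(0)=0. Local minima of Q: Q(-4)=-16.
So the global minimum of J is P(0) + Q(-4) + 5 = 0 − 16 + 5 = -11, attained at (0, -4).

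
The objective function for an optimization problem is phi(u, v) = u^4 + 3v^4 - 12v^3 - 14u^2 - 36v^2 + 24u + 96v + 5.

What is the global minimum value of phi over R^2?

-304

phi(u,v) separates as P(u) + Q(v) + 5, so its minimum is min P + min Q + 5.
P'(u) = 4(u - 2)(u - 1)(u + 3) vanishes at u ∈ {-3, 1, 2}; Q'(v) = 12(v - 4)(v - 1)(v + 2) vanishes at v ∈ {-2, 1, 4}.
Local minima of P (where P''>0): P(-3)=-117, P(2)=8. Local minima of Q: Q(-2)=-192, Q(4)=-192.
So the global minimum of phi is P(-3) + Q(-2) + 5 = -117 − 192 + 5 = -304, attained at (-3, -2).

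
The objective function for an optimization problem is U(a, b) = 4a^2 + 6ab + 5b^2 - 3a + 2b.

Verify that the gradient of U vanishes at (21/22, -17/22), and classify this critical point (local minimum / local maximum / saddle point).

local minimum

∇U = (8a + 6b - 3, 6a + 10b + 2); substituting (21/22, -17/22) gives ∇U = (0, 0), so (21/22, -17/22) is indeed a critical point.
The Hessian of U is constant: H = [[8, 6], [6, 10]].
det(H) = 8·10 − 6² = 44.
det(H) > 0 and tr(H) = 18 > 0, so H is positive definite and the point is a local minimum.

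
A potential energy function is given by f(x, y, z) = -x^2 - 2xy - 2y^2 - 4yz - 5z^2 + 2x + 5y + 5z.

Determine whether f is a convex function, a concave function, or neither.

concave

f is quadratic, so its Hessian is the constant matrix H = [[-2, -2, 0], [-2, -4, -4], [0, -4, -10]].
Leading principal minors: -2, 4, -8.
Signs alternate −, +, − ⇒ H ≺ 0 ⇒ concave.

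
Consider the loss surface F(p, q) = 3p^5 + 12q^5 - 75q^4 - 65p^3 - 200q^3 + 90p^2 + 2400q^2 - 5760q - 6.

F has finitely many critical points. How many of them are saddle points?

F separates as a function of p plus a function of q, so ∇F=0 decouples.
∂F/∂p = 15p(p - 3)(p - 1)(p + 4) = 0 at p ∈ {-4, 0, 1, 3}; ∂F/∂q = 60(q - 4)(q - 3)(q - 2)(q + 4) = 0 at q ∈ {-4, 2, 3, 4}.
The Hessian is diagonal: diag(F_pp, F_qq). Second derivatives: F_pp(-4)=-2100, F_pp(0)=180, F_pp(1)=-150, F_pp(3)=630; F_qq(-4)=-20160, F_qq(2)=720, F_qq(3)=-420, F_qq(4)=960.
Saddle points occur where the two diagonal entries have opposite signs: (-4, 2), (-4, 4), (0, -4), (0, 3), (1, 2), (1, 4), (3, -4), (3, 3). Count: 8.

8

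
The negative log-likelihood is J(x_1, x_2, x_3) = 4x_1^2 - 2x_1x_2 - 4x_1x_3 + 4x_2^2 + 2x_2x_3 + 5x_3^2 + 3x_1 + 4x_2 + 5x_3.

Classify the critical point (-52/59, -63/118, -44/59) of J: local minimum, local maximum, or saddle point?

The Hessian is constant: H = [[8, -2, -4], [-2, 8, 2], [-4, 2, 10]].
Leading principal minors: Δ₁ = 8, Δ₂ = 60, Δ₃ = 472.
All leading minors are positive, so H is positive definite: a local minimum.

local minimum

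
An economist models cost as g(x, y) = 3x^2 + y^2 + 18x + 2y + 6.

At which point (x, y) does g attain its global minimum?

g(x,y) separates as P(x) + Q(y) + 6, so its minimum is min P + min Q + 6.
P'(x) = 6x + 18 vanishes at x ∈ {-3}; Q'(y) = 2y + 2 vanishes at y ∈ {-1}.
Local minima of P (where P''>0): P(-3)=-27. Local minima of Q: Q(-1)=-1.
So the global minimum of g is P(-3) + Q(-1) + 6 = -27 − 1 + 6 = -22, attained at (-3, -1).

(-3, -1)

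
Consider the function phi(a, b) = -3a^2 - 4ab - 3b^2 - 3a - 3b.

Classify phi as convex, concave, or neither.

concave

phi is quadratic, so its Hessian is the constant matrix H = [[-6, -4], [-4, -6]].
det(H) = 20, tr(H) = -12.
det(H) > 0 and tr(H) < 0, so H is negative definite everywhere: concave.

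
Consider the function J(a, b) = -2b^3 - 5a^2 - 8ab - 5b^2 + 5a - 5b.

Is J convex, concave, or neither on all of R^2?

neither

The term -2b^3 is cubic, so the Hessian is not constant.
∂²J/∂b² = -12b - 10, which takes both signs as b varies (negative for sufficiently large b). A diagonal entry of the Hessian changing sign means the Hessian is neither positive- nor negative-semidefinite on all of R^2.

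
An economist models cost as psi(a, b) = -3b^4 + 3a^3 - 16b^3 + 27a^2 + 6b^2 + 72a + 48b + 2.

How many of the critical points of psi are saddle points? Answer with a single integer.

3

psi separates as a function of a plus a function of b, so ∇psi=0 decouples.
∂psi/∂a = 9(a + 2)(a + 4) = 0 at a ∈ {-4, -2}; ∂psi/∂b = -12(b - 1)(b + 1)(b + 4) = 0 at b ∈ {-4, -1, 1}.
The Hessian is diagonal: diag(psi_aa, psi_bb). Second derivatives: psi_aa(-4)=-18, psi_aa(-2)=18; psi_bb(-4)=-180, psi_bb(-1)=72, psi_bb(1)=-120.
Saddle points occur where the two diagonal entries have opposite signs: (-4, -1), (-2, -4), (-2, 1). Count: 3.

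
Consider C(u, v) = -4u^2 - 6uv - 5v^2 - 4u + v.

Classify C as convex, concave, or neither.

C is quadratic, so its Hessian is the constant matrix H = [[-8, -6], [-6, -10]].
det(H) = 44, tr(H) = -18.
det(H) > 0 and tr(H) < 0, so H is negative definite everywhere: concave.

concave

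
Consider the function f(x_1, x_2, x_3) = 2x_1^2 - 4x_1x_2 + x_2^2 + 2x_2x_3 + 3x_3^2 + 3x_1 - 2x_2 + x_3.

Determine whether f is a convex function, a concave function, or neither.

neither

f is quadratic, so its Hessian is the constant matrix H = [[4, -4, 0], [-4, 2, 2], [0, 2, 6]].
Leading principal minors: 4, -8, -64.
Neither pattern holds ⇒ H is indefinite ⇒ neither convex nor concave.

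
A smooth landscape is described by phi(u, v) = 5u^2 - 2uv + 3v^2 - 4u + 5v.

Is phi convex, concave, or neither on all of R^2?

convex

phi is quadratic, so its Hessian is the constant matrix H = [[10, -2], [-2, 6]].
det(H) = 56, tr(H) = 16.
det(H) > 0 and tr(H) > 0, so H is positive definite everywhere: convex.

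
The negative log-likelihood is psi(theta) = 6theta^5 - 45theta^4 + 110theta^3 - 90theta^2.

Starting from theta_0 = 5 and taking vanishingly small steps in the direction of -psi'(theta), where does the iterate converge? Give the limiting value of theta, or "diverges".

psi'(theta) = 30theta(theta - 3)(theta - 2)(theta - 1), so psi'(5) = 3600.
Gradient descent moves in the -psi' direction, i.e. theta is decreasing.
The nearest critical point in that direction is theta = 3, where psi'' = 180 > 0 (a local minimum). The iterate converges there.

3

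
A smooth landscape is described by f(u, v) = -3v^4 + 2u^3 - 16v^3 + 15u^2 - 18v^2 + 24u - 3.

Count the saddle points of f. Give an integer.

3

f separates as a function of u plus a function of v, so ∇f=0 decouples.
∂f/∂u = 6(u + 1)(u + 4) = 0 at u ∈ {-4, -1}; ∂f/∂v = -12v(v + 1)(v + 3) = 0 at v ∈ {-3, -1, 0}.
The Hessian is diagonal: diag(f_uu, f_vv). Second derivatives: f_uu(-4)=-18, f_uu(-1)=18; f_vv(-3)=-72, f_vv(-1)=24, f_vv(0)=-36.
Saddle points occur where the two diagonal entries have opposite signs: (-4, -1), (-1, -3), (-1, 0). Count: 3.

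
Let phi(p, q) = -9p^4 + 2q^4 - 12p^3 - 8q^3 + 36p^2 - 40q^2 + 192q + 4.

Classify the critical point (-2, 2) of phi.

local maximum

The mixed partial ∂²phi/∂p∂q is 0, so the Hessian at any point is diag(phi_pp, phi_qq) = diag(36(-3p^2 - 2p + 2), 8(3q^2 - 6q - 10)).
At (-2, 2): H = diag(-216, -80).
Both eigenvalues are negative, so H is negative definite: a local maximum.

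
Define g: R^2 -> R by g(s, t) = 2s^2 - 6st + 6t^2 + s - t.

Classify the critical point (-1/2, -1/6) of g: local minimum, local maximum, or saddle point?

local minimum

The Hessian of g is constant: H = [[4, -6], [-6, 12]].
det(H) = 4·12 − (-6)² = 12.
det(H) > 0 and tr(H) = 16 > 0, so H is positive definite and the point is a local minimum.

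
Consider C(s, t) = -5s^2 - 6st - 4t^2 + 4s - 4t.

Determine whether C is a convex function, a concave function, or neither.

C is quadratic, so its Hessian is the constant matrix H = [[-10, -6], [-6, -8]].
det(H) = 44, tr(H) = -18.
det(H) > 0 and tr(H) < 0, so H is negative definite everywhere: concave.

concave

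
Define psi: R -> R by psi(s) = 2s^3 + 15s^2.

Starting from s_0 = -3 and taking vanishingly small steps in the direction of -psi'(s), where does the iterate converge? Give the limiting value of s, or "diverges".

psi'(s) = 6s(s + 5), so psi'(-3) = -36.
Gradient descent moves in the -psi' direction, i.e. s is increasing.
The nearest critical point in that direction is s = 0, where psi'' = 30 > 0 (a local minimum). The iterate converges there.

0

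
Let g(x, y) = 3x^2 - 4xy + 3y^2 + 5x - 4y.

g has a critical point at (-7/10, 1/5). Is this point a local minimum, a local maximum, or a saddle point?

The Hessian of g is constant: H = [[6, -4], [-4, 6]].
det(H) = 6·6 − (-4)² = 20.
det(H) > 0 and tr(H) = 12 > 0, so H is positive definite and the point is a local minimum.

local minimum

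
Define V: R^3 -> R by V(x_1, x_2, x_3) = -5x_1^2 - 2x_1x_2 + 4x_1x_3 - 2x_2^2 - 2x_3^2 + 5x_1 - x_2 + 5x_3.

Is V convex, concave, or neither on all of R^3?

concave

V is quadratic, so its Hessian is the constant matrix H = [[-10, -2, 4], [-2, -4, 0], [4, 0, -4]].
Leading principal minors: -10, 36, -80.
Signs alternate −, +, − ⇒ H ≺ 0 ⇒ concave.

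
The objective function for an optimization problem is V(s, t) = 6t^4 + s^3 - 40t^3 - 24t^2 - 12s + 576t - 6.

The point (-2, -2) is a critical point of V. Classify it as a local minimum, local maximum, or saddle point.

saddle point

The mixed partial ∂²V/∂s∂t is 0, so the Hessian at any point is diag(V_ss, V_tt) = diag(6s, 24(3t^2 - 10t - 2)).
At (-2, -2): H = diag(-12, 720).
The eigenvalues have opposite signs, so H is indefinite: a saddle point.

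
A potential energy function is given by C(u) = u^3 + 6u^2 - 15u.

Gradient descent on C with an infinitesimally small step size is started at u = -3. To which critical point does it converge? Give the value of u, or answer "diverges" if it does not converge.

C'(u) = 3(u - 1)(u + 5), so C'(-3) = -24.
Gradient descent moves in the -C' direction, i.e. u is increasing.
The nearest critical point in that direction is u = 1, where C'' = 18 > 0 (a local minimum). The iterate converges there.

1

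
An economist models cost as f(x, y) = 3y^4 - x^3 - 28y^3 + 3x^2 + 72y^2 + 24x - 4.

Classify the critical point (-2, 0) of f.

The mixed partial ∂²f/∂x∂y is 0, so the Hessian at any point is diag(f_xx, f_yy) = diag(6(-x + 1), 12(3y^2 - 14y + 12)).
At (-2, 0): H = diag(18, 144).
Both eigenvalues are positive, so H is positive definite: a local minimum.

local minimum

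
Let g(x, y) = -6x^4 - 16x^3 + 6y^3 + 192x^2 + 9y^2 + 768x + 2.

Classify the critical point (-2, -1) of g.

The mixed partial ∂²g/∂x∂y is 0, so the Hessian at any point is diag(g_xx, g_yy) = diag(24(-3x^2 - 4x + 16), 18(2y + 1)).
At (-2, -1): H = diag(288, -18).
The eigenvalues have opposite signs, so H is indefinite: a saddle point.

saddle point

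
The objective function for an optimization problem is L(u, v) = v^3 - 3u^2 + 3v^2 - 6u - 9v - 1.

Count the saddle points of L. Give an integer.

L separates as a function of u plus a function of v, so ∇L=0 decouples.
∂L/∂u = -6(u + 1) = 0 at u ∈ {-1}; ∂L/∂v = 3(v - 1)(v + 3) = 0 at v ∈ {-3, 1}.
The Hessian is diagonal: diag(L_uu, L_vv). Second derivatives: L_uu(-1)=-6; L_vv(-3)=-12, L_vv(1)=12.
Saddle points occur where the two diagonal entries have opposite signs: (-1, 1). Count: 1.

1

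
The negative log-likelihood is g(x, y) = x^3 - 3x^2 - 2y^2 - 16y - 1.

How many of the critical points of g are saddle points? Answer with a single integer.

g separates as a function of x plus a function of y, so ∇g=0 decouples.
∂g/∂x = 3x(x - 2) = 0 at x ∈ {0, 2}; ∂g/∂y = -4(y + 4) = 0 at y ∈ {-4}.
The Hessian is diagonal: diag(g_xx, g_yy). Second derivatives: g_xx(0)=-6, g_xx(2)=6; g_yy(-4)=-4.
Saddle points occur where the two diagonal entries have opposite signs: (2, -4). Count: 1.

1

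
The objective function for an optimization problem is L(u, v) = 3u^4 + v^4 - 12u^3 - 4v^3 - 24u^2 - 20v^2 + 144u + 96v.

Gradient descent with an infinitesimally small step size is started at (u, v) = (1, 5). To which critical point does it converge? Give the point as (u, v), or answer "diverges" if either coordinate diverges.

L is separable, so gradient descent decouples: u follows -∂L/∂u, v follows -∂L/∂v.
∂L/∂u = 12(u - 3)(u - 2)(u + 2); at u=1 this is 72, so u decreases.
∂L/∂v = 4(v - 4)(v - 2)(v + 3); at v=5 this is 96, so v decreases.
u converges to its nearest critical value -2 (a local min of the u-part); v converges to 4. The iterate converges to (-2, 4).

(-2, 4)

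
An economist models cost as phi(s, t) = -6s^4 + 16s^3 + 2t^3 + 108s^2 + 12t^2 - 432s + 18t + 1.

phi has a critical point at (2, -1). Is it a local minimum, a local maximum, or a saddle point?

local minimum

The mixed partial ∂²phi/∂s∂t is 0, so the Hessian at any point is diag(phi_ss, phi_tt) = diag(24(-3s^2 + 4s + 9), 12(t + 2)).
At (2, -1): H = diag(120, 12).
Both eigenvalues are positive, so H is positive definite: a local minimum.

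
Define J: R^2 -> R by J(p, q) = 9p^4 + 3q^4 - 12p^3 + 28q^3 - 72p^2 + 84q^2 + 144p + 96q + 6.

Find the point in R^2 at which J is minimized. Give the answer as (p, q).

J(p,q) separates as A(p) + B(q) + 6, so its minimum is min A + min B + 6.
A'(p) = 36(p - 2)(p - 1)(p + 2) vanishes at p ∈ {-2, 1, 2}; B'(q) = 12(q + 1)(q + 2)(q + 4) vanishes at q ∈ {-4, -2, -1}.
Local minima of A (where A''>0): A(-2)=-336, A(2)=48. Local minima of B: B(-4)=-64, B(-1)=-37.
So the global minimum of J is A(-2) + B(-4) + 6 = -336 − 64 + 6 = -394, attained at (-2, -4).

(-2, -4)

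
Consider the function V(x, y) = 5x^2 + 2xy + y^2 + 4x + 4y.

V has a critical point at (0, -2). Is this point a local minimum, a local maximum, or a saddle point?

The Hessian of V is constant: H = [[10, 2], [2, 2]].
det(H) = 10·2 − 2² = 16.
det(H) > 0 and tr(H) = 12 > 0, so H is positive definite and the point is a local minimum.

local minimum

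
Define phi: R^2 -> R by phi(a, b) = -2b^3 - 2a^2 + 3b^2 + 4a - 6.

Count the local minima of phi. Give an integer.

0

phi separates as a function of a plus a function of b, so ∇phi=0 decouples.
∂phi/∂a = -4(a - 1) = 0 at a ∈ {1}; ∂phi/∂b = -6b(b - 1) = 0 at b ∈ {0, 1}.
The Hessian is diagonal: diag(phi_aa, phi_bb). Second derivatives: phi_aa(1)=-4; phi_bb(0)=6, phi_bb(1)=-6.
Local minima occur where both diagonal entries positive: none. Count: 0.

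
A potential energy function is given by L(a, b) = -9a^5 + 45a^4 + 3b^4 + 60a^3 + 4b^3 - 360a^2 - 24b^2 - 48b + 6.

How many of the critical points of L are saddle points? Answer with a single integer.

L separates as a function of a plus a function of b, so ∇L=0 decouples.
∂L/∂a = -45a(a - 4)(a - 2)(a + 2) = 0 at a ∈ {-2, 0, 2, 4}; ∂L/∂b = 12(b - 2)(b + 1)(b + 2) = 0 at b ∈ {-2, -1, 2}.
The Hessian is diagonal: diag(L_aa, L_bb). Second derivatives: L_aa(-2)=2160, L_aa(0)=-720, L_aa(2)=720, L_aa(4)=-2160; L_bb(-2)=48, L_bb(-1)=-36, L_bb(2)=144.
Saddle points occur where the two diagonal entries have opposite signs: (-2, -1), (0, -2), (0, 2), (2, -1), (4, -2), (4, 2). Count: 6.

6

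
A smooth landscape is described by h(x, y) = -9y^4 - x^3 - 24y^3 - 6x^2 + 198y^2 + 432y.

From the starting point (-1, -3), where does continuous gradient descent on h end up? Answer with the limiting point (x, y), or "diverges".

h is separable, so gradient descent decouples: x follows -∂h/∂x, y follows -∂h/∂y.
∂h/∂x = -3x(x + 4); at x=-1 this is 9, so x decreases.
∂h/∂y = -36(y - 3)(y + 1)(y + 4); at y=-3 this is -432, so y increases.
x converges to its nearest critical value -4 (a local min of the x-part); y converges to -1. The iterate converges to (-4, -1).

(-4, -1)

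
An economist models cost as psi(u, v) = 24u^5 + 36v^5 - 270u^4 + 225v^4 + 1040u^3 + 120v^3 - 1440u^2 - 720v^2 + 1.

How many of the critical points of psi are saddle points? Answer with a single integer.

8

psi separates as a function of u plus a function of v, so ∇psi=0 decouples.
∂psi/∂u = 120u(u - 4)(u - 3)(u - 2) = 0 at u ∈ {0, 2, 3, 4}; ∂psi/∂v = 180v(v - 1)(v + 2)(v + 4) = 0 at v ∈ {-4, -2, 0, 1}.
The Hessian is diagonal: diag(psi_uu, psi_vv). Second derivatives: psi_uu(0)=-2880, psi_uu(2)=480, psi_uu(3)=-360, psi_uu(4)=960; psi_vv(-4)=-7200, psi_vv(-2)=2160, psi_vv(0)=-1440, psi_vv(1)=2700.
Saddle points occur where the two diagonal entries have opposite signs: (0, -2), (0, 1), (2, -4), (2, 0), (3, -2), (3, 1), (4, -4), (4, 0). Count: 8.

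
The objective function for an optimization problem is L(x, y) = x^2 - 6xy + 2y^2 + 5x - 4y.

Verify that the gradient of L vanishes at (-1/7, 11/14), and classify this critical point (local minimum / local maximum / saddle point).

saddle point

∇L = (2x - 6y + 5, -6x + 4y - 4); substituting (-1/7, 11/14) gives ∇L = (0, 0), so (-1/7, 11/14) is indeed a critical point.
The Hessian of L is constant: H = [[2, -6], [-6, 4]].
det(H) = 2·4 − (-6)² = -28.
Since det(H) < 0, H is indefinite and the critical point is a saddle point.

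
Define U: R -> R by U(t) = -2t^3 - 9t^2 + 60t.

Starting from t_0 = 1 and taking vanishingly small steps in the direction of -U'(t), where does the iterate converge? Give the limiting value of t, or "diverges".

U'(t) = -6(t - 2)(t + 5), so U'(1) = 36.
Gradient descent moves in the -U' direction, i.e. t is decreasing.
The nearest critical point in that direction is t = -5, where U'' = 42 > 0 (a local minimum). The iterate converges there.

-5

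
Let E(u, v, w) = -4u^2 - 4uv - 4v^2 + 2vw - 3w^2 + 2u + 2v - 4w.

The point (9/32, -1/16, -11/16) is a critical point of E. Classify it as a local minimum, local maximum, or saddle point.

local maximum

The Hessian is constant: H = [[-8, -4, 0], [-4, -8, 2], [0, 2, -6]].
Leading principal minors: Δ₁ = -8, Δ₂ = 48, Δ₃ = -256.
The minors alternate sign starting negative (−, +, −), so H is negative definite: a local maximum.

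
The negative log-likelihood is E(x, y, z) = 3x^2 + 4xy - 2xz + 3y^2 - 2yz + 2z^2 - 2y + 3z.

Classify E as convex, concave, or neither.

E is quadratic, so its Hessian is the constant matrix H = [[6, 4, -2], [4, 6, -2], [-2, -2, 4]].
Leading principal minors: 6, 20, 64.
All positive ⇒ H ≻ 0 ⇒ convex.

convex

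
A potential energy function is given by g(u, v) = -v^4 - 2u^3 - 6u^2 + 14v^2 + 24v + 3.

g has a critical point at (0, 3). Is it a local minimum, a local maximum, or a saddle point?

local maximum

The mixed partial ∂²g/∂u∂v is 0, so the Hessian at any point is diag(g_uu, g_vv) = diag(-12(u + 1), 4(-3v^2 + 7)).
At (0, 3): H = diag(-12, -80).
Both eigenvalues are negative, so H is negative definite: a local maximum.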